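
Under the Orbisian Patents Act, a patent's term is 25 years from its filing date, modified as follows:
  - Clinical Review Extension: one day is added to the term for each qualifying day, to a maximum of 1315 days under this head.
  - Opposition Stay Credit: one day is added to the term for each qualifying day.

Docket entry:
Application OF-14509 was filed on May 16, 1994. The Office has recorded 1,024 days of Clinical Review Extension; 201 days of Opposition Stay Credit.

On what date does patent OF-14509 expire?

Base term: filing date + 25 years → 16 May 2019.
Clinical Review Extension: 1024 days (within the 1315-day cap) → +1024 days → 5 March 2022.
Opposition Stay Credit: +201 days → 22 September 2022.

2022-09-22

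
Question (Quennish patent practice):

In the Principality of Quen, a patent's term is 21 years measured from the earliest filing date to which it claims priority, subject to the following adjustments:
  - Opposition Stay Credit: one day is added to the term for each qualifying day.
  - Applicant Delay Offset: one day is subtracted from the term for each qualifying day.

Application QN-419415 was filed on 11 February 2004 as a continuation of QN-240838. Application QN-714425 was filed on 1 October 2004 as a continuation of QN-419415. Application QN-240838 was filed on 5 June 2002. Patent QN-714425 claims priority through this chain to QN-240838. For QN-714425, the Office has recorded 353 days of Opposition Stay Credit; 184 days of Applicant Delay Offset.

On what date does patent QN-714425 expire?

Earliest priority filing: 5 June 2002.
Base term: 5 June 2002 + 21 years → 5 June 2023.
Opposition Stay Credit: +353 days → 23 May 2024.
Applicant Delay Offset: −184 days → 21 November 2023.

November 21, 2023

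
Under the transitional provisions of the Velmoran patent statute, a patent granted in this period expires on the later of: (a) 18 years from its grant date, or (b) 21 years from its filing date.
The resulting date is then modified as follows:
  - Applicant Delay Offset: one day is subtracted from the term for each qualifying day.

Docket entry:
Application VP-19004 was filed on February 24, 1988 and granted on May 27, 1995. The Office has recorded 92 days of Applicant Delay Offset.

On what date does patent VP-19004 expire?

(a) grant + 18 years → 27 May 2013.
(b) filing + 21 years → 24 February 2009.
Later of the two: 27 May 2013.
Applicant Delay Offset: −92 days → 24 February 2013.

February 24, 2013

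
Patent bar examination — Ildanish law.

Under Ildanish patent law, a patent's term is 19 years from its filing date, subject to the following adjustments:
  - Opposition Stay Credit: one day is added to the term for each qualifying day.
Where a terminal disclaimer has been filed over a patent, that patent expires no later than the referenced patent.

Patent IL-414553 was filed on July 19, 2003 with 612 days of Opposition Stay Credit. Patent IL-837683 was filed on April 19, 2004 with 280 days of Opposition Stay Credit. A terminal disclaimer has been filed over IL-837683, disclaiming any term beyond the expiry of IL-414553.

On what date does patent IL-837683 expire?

2024-01-24

Natural term of IL-837683:
  Base: filing + 19 years → 19 April 2023.
  Opposition Stay Credit: +280 days → 24 January 2024.
Expiry of referenced patent IL-414553:
  Base: filing + 19 years → 19 July 2022.
  Opposition Stay Credit: +612 days → 22 March 2024.
Terminal disclaimer: IL-837683 expires on the earlier of 24 January 2024 and 22 March 2024.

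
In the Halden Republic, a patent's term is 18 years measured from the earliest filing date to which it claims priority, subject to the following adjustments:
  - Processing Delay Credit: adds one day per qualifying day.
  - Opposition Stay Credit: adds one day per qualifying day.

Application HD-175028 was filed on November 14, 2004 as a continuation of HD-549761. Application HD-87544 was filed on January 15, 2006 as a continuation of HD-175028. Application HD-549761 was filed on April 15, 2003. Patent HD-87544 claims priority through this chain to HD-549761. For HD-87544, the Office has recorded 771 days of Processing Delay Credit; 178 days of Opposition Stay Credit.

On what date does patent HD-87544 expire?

2023-11-20

Earliest priority filing: 15 April 2003.
Base term: 15 April 2003 + 18 years → 15 April 2021.
Processing Delay Credit: +771 days → 26 May 2023.
Opposition Stay Credit: +178 days → 20 November 2023.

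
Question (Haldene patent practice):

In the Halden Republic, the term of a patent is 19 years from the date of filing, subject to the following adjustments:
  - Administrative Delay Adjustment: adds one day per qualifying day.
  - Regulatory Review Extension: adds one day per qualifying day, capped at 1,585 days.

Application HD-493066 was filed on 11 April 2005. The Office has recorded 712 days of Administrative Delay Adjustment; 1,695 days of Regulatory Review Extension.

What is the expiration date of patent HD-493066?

Base term: filing date + 19 years → 11 April 2024.
Administrative Delay Adjustment: +712 days → 24 March 2026.
Regulatory Review Extension: 1695 days claimed exceeds the 1585-day cap, so +1585 days → 26 July 2030.

July 26, 2030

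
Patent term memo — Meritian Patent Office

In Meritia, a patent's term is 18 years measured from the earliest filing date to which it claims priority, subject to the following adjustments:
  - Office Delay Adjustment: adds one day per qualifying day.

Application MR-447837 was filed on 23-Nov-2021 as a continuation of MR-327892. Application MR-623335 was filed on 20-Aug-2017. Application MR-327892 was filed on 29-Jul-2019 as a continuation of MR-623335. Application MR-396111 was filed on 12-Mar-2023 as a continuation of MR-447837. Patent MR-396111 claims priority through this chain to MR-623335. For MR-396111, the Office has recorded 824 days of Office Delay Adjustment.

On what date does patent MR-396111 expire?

Earliest priority filing: 20 August 2017.
Base term: 20 August 2017 + 18 years → 20 August 2035.
Office Delay Adjustment: +824 days → 21 November 2037.

November 21, 2037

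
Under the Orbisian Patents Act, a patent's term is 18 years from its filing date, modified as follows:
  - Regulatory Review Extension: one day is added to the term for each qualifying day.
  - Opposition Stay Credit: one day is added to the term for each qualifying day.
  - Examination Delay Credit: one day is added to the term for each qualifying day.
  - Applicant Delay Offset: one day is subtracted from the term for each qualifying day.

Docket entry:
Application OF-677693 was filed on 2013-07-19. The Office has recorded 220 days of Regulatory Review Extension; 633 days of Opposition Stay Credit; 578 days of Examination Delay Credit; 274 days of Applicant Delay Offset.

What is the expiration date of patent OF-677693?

Base term: filing date + 18 years → 19 July 2031.
Regulatory Review Extension: +220 days → 24 February 2032.
Opposition Stay Credit: +633 days → 18 November 2033.
Examination Delay Credit: +578 days → 19 June 2035.
Applicant Delay Offset: −274 days → 18 September 2034.

September 18, 2034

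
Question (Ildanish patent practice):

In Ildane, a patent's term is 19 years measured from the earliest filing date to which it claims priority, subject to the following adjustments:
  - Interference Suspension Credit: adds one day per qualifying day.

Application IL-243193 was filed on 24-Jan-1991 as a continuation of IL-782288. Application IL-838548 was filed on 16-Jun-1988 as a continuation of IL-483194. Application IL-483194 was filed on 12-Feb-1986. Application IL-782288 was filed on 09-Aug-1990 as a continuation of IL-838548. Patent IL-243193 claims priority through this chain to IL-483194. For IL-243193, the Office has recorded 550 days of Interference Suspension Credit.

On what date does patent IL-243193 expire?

Earliest priority filing: 12 February 1986.
Base term: 12 February 1986 + 19 years → 12 February 2005.
Interference Suspension Credit: +550 days → 16 August 2006.

August 16, 2006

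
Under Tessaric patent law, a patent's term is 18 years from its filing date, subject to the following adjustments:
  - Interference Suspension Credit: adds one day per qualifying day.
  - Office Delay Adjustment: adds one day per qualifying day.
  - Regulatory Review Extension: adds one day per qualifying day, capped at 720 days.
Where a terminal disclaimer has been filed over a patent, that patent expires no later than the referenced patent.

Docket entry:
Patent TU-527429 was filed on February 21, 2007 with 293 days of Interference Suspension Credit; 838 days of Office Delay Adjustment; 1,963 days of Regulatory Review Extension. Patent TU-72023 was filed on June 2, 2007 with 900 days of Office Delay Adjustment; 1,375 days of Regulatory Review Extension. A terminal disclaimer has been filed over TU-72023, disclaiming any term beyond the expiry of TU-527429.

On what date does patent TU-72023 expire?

Natural term of TU-72023:
  Base: filing + 18 years → 2 June 2025.
  Office Delay Adjustment: +900 days → 19 November 2027.
  Regulatory Review Extension: 1375 days claimed exceeds the 720-day cap, so +720 days → 8 November 2029.
Expiry of referenced patent TU-527429:
  Base: filing + 18 years → 21 February 2025.
  Interference Suspension Credit: +293 days → 11 December 2025.
  Office Delay Adjustment: +838 days → 28 March 2028.
  Regulatory Review Extension: 1963 days claimed exceeds the 720-day cap, so +720 days → 18 March 2030.
Terminal disclaimer: TU-72023 expires on the earlier of 8 November 2029 and 18 March 2030.

November 8, 2029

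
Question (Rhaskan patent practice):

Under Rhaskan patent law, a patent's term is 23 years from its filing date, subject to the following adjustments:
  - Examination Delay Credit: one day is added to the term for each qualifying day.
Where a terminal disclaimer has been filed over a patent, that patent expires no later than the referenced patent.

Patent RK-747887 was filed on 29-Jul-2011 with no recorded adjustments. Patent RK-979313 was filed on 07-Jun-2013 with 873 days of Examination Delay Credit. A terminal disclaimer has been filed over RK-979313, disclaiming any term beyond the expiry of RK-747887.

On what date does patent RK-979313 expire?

Natural term of RK-979313:
  Base: filing + 23 years → 7 June 2036.
  Examination Delay Credit: +873 days → 28 October 2038.
Expiry of referenced patent RK-747887:
  Base: filing + 23 years → 29 July 2034.
Terminal disclaimer: RK-979313 expires on the earlier of 28 October 2038 and 29 July 2034.

July 29, 2034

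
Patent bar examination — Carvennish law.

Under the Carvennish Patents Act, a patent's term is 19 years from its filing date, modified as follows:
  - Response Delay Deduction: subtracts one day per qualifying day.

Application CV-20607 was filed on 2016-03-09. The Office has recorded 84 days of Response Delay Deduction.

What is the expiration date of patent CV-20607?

Base term: filing date + 19 years → 9 March 2035.
Response Delay Deduction: −84 days → 15 December 2034.

December 15, 2034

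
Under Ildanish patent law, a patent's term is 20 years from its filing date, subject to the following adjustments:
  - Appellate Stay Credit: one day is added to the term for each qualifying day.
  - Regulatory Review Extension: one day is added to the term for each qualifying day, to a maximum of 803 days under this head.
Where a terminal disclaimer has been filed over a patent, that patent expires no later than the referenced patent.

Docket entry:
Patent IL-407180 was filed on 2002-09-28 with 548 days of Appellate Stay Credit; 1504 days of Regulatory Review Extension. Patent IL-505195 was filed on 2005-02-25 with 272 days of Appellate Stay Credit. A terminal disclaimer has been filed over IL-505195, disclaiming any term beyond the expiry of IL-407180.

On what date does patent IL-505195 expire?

Natural term of IL-505195:
  Base: filing + 20 years → 25 February 2025.
  Appellate Stay Credit: +272 days → 24 November 2025.
Expiry of referenced patent IL-407180:
  Base: filing + 20 years → 28 September 2022.
  Appellate Stay Credit: +548 days → 29 March 2024.
  Regulatory Review Extension: 1504 days claimed exceeds the 803-day cap, so +803 days → 10 June 2026.
Terminal disclaimer: IL-505195 expires on the earlier of 24 November 2025 and 10 June 2026.

2025-11-24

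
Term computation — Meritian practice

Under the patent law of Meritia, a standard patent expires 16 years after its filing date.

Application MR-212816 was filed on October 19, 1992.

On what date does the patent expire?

Filing date + 16 years → 19 October 2008.

2008-10-19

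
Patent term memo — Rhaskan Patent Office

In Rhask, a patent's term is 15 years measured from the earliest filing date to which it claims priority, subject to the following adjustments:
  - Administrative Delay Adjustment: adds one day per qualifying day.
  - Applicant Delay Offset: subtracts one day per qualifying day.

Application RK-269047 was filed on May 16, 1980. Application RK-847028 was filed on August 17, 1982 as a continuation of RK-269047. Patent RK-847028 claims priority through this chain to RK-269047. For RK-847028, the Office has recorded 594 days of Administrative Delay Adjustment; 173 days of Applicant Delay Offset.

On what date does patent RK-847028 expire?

Earliest priority filing: 16 May 1980.
Base term: 16 May 1980 + 15 years → 16 May 1995.
Administrative Delay Adjustment: +594 days → 30 December 1996.
Applicant Delay Offset: −173 days → 10 July 1996.

July 10, 1996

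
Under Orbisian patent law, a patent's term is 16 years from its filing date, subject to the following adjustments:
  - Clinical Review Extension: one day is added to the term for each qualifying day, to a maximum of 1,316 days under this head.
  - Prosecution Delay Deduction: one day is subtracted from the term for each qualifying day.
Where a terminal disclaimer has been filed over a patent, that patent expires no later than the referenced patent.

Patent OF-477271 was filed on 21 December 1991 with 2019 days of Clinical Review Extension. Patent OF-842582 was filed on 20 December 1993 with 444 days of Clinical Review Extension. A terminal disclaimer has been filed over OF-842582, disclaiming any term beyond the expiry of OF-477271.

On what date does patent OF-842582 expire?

2011-03-09

Natural term of OF-842582:
  Base: filing + 16 years → 20 December 2009.
  Clinical Review Extension: 444 days (within the 1316-day cap) → +444 days → 9 March 2011.
Expiry of referenced patent OF-477271:
  Base: filing + 16 years → 21 December 2007.
  Clinical Review Extension: 2019 days claimed exceeds the 1316-day cap, so +1316 days → 29 July 2011.
Terminal disclaimer: OF-842582 expires on the earlier of 9 March 2011 and 29 July 2011.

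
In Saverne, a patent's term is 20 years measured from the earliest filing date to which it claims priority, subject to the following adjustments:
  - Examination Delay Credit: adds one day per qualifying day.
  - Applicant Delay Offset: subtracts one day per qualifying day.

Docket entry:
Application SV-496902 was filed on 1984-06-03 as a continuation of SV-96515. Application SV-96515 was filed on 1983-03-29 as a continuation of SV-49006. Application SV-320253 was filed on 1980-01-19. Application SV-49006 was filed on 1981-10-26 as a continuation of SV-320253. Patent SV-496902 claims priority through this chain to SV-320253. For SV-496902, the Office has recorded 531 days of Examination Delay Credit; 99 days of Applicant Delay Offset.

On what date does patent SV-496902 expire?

Earliest priority filing: 19 January 1980.
Base term: 19 January 1980 + 20 years → 19 January 2000.
Examination Delay Credit: +531 days → 3 July 2001.
Applicant Delay Offset: −99 days → 26 March 2001.

March 26, 2001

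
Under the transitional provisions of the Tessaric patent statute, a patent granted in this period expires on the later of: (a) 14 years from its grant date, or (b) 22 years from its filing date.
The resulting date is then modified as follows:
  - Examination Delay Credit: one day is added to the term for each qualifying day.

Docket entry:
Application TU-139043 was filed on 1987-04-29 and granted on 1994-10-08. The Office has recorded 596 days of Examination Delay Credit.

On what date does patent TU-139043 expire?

December 16, 2010

(a) grant + 14 years → 8 October 2008.
(b) filing + 22 years → 29 April 2009.
Later of the two: 29 April 2009.
Examination Delay Credit: +596 days → 16 December 2010.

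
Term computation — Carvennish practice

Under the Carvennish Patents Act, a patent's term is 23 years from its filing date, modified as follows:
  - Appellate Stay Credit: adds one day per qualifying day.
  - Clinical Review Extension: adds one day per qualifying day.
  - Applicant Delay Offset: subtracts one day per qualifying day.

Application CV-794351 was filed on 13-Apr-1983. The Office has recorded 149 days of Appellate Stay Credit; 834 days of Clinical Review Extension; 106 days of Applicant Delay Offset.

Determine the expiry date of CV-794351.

Base term: filing date + 23 years → 13 April 2006.
Appellate Stay Credit: +149 days → 9 September 2006.
Clinical Review Extension: +834 days → 21 December 2008.
Applicant Delay Offset: −106 days → 6 September 2008.

September 6, 2008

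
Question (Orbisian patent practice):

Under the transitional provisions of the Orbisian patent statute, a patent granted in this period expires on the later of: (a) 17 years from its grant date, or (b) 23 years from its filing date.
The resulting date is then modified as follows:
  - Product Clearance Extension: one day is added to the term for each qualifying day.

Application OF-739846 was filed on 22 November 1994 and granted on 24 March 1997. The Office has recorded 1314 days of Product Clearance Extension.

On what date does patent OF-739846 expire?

2021-06-28

(a) grant + 17 years → 24 March 2014.
(b) filing + 23 years → 22 November 2017.
Later of the two: 22 November 2017.
Product Clearance Extension: +1314 days → 28 June 2021.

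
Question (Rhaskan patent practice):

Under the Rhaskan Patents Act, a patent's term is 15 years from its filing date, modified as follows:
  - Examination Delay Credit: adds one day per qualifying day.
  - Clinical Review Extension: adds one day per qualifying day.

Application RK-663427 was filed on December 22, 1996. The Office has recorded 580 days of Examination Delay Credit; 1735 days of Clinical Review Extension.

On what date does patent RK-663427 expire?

Base term: filing date + 15 years → 22 December 2011.
Examination Delay Credit: +580 days → 24 July 2013.
Clinical Review Extension: +1735 days → 24 April 2018.

April 24, 2018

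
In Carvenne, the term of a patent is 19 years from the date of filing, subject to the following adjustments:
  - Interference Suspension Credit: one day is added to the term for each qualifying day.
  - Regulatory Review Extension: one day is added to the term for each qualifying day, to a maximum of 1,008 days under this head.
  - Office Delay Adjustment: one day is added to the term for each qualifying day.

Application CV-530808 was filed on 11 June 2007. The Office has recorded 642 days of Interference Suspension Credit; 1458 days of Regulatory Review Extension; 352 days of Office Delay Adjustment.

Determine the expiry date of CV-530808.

December 4, 2031

Base term: filing date + 19 years → 11 June 2026.
Interference Suspension Credit: +642 days → 14 March 2028.
Regulatory Review Extension: 1458 days claimed exceeds the 1008-day cap, so +1008 days → 17 December 2030.
Office Delay Adjustment: +352 days → 4 December 2031.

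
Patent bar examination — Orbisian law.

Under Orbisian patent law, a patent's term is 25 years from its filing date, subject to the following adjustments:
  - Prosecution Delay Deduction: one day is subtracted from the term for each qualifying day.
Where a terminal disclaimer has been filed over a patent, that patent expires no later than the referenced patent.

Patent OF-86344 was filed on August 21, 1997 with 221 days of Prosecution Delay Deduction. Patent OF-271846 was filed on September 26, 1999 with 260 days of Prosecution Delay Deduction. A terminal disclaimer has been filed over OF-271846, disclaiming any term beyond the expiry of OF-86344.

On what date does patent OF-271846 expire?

Natural term of OF-271846:
  Base: filing + 25 years → 26 September 2024.
  Prosecution Delay Deduction: −260 days → 10 January 2024.
Expiry of referenced patent OF-86344:
  Base: filing + 25 years → 21 August 2022.
  Prosecution Delay Deduction: −221 days → 12 January 2022.
Terminal disclaimer: OF-271846 expires on the earlier of 10 January 2024 and 12 January 2022.

2022-01-12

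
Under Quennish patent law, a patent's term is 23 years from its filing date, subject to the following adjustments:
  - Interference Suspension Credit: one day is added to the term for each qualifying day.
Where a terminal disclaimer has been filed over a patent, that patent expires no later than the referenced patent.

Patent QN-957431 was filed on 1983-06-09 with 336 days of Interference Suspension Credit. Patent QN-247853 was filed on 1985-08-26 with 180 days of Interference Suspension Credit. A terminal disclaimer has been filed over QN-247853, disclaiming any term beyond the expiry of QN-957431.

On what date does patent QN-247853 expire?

Natural term of QN-247853:
  Base: filing + 23 years → 26 August 2008.
  Interference Suspension Credit: +180 days → 22 February 2009.
Expiry of referenced patent QN-957431:
  Base: filing + 23 years → 9 June 2006.
  Interference Suspension Credit: +336 days → 11 May 2007.
Terminal disclaimer: QN-247853 expires on the earlier of 22 February 2009 and 11 May 2007.

2007-05-11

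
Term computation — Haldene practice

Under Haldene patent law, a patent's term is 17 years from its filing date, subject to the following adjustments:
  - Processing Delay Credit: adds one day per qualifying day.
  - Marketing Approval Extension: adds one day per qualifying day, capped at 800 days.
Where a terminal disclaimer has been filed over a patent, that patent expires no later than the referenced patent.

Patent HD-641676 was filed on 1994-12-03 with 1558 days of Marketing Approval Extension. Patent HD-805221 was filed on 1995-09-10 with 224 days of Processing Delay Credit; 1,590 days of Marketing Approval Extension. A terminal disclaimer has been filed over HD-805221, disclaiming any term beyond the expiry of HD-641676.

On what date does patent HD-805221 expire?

2014-02-10

Natural term of HD-805221:
  Base: filing + 17 years → 10 September 2012.
  Processing Delay Credit: +224 days → 22 April 2013.
  Marketing Approval Extension: 1590 days claimed exceeds the 800-day cap, so +800 days → 1 July 2015.
Expiry of referenced patent HD-641676:
  Base: filing + 17 years → 3 December 2011.
  Marketing Approval Extension: 1558 days claimed exceeds the 800-day cap, so +800 days → 10 February 2014.
Terminal disclaimer: HD-805221 expires on the earlier of 1 July 2015 and 10 February 2014.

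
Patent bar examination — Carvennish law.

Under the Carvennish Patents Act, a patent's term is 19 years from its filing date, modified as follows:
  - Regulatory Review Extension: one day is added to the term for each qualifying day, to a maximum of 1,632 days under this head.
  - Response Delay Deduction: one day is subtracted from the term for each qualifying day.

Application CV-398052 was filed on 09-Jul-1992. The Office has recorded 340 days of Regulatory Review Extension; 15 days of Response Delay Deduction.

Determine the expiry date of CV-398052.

2012-05-29

Base term: filing date + 19 years → 9 July 2011.
Regulatory Review Extension: 340 days (within the 1632-day cap) → +340 days → 13 June 2012.
Response Delay Deduction: −15 days → 29 May 2012.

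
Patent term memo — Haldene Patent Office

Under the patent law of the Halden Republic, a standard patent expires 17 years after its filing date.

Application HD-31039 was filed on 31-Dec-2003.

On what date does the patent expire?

Filing date + 17 years → 31 December 2020.

2020-12-31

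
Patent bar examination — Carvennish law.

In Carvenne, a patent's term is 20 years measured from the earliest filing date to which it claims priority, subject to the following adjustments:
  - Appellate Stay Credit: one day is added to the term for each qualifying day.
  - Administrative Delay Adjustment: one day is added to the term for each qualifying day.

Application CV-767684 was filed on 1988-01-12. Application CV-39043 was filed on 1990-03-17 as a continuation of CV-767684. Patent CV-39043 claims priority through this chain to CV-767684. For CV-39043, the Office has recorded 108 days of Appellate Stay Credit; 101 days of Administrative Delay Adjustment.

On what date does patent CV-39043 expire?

August 8, 2008

Earliest priority filing: 12 January 1988.
Base term: 12 January 1988 + 20 years → 12 January 2008.
Appellate Stay Credit: +108 days → 29 April 2008.
Administrative Delay Adjustment: +101 days → 8 August 2008.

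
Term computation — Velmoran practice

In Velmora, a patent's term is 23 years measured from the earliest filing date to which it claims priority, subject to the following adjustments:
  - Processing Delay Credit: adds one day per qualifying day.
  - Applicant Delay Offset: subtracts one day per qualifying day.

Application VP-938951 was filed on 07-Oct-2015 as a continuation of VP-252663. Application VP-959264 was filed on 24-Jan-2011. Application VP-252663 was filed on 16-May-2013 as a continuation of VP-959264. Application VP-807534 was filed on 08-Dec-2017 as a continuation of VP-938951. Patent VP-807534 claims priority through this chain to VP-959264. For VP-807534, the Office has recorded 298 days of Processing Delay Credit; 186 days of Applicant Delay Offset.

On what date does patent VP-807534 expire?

Earliest priority filing: 24 January 2011.
Base term: 24 January 2011 + 23 years → 24 January 2034.
Processing Delay Credit: +298 days → 18 November 2034.
Applicant Delay Offset: −186 days → 16 May 2034.

2034-05-16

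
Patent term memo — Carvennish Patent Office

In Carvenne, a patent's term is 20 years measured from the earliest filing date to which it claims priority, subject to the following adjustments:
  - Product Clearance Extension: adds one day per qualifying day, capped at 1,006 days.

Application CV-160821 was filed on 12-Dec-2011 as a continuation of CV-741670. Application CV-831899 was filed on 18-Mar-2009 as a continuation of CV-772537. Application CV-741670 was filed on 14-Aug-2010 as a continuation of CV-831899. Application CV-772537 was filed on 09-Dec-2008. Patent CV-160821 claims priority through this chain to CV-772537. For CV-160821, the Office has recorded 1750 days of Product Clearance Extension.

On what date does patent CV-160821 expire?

2031-09-11

Earliest priority filing: 9 December 2008.
Base term: 9 December 2008 + 20 years → 9 December 2028.
Product Clearance Extension: 1750 days claimed exceeds the 1006-day cap, so +1006 days → 11 September 2031.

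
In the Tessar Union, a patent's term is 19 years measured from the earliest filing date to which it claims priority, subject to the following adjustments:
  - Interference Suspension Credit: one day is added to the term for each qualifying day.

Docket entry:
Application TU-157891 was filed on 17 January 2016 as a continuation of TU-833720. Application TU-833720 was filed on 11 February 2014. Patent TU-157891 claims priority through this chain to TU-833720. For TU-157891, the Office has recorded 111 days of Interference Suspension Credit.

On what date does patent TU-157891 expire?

2033-06-02

Earliest priority filing: 11 February 2014.
Base term: 11 February 2014 + 19 years → 11 February 2033.
Interference Suspension Credit: +111 days → 2 June 2033.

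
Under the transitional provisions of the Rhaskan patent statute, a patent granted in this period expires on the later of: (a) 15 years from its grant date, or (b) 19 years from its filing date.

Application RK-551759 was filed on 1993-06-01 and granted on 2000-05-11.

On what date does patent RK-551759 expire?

(a) grant + 15 years → 11 May 2015.
(b) filing + 19 years → 1 June 2012.
Later of the two: 11 May 2015.

2015-05-11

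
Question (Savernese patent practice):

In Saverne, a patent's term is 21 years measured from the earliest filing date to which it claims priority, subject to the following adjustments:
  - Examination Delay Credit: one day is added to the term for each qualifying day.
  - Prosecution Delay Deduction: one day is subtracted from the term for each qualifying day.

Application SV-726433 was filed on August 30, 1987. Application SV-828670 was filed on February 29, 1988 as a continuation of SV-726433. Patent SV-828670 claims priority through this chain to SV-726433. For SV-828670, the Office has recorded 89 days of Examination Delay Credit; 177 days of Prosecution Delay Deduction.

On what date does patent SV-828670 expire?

2008-06-03

Earliest priority filing: 30 August 1987.
Base term: 30 August 1987 + 21 years → 30 August 2008.
Examination Delay Credit: +89 days → 27 November 2008.
Prosecution Delay Deduction: −177 days → 3 June 2008.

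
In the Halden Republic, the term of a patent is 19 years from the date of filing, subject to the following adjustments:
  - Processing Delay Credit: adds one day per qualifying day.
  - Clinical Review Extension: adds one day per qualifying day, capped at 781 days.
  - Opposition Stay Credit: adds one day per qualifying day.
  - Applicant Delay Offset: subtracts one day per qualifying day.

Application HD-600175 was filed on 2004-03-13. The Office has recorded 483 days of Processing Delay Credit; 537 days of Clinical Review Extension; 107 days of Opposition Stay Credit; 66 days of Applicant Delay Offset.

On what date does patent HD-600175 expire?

Base term: filing date + 19 years → 13 March 2023.
Processing Delay Credit: +483 days → 8 July 2024.
Clinical Review Extension: 537 days (within the 781-day cap) → +537 days → 27 December 2025.
Opposition Stay Credit: +107 days → 13 April 2026.
Applicant Delay Offset: −66 days → 6 February 2026.

2026-02-06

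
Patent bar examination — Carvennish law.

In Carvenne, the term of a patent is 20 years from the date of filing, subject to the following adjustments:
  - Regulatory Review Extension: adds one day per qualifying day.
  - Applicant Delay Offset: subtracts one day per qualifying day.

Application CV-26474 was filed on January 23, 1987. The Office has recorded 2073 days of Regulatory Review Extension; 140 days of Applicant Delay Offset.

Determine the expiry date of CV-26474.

Base term: filing date + 20 years → 23 January 2007.
Regulatory Review Extension: +2073 days → 26 September 2012.
Applicant Delay Offset: −140 days → 9 May 2012.

2012-05-09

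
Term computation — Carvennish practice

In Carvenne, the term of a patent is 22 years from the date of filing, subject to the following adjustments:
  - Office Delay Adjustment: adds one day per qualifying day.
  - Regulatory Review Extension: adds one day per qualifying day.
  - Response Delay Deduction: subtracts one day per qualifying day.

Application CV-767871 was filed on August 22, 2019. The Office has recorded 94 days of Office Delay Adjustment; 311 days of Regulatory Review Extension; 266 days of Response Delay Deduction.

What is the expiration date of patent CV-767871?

January 8, 2042

Base term: filing date + 22 years → 22 August 2041.
Office Delay Adjustment: +94 days → 24 November 2041.
Regulatory Review Extension: +311 days → 1 October 2042.
Response Delay Deduction: −266 days → 8 January 2042.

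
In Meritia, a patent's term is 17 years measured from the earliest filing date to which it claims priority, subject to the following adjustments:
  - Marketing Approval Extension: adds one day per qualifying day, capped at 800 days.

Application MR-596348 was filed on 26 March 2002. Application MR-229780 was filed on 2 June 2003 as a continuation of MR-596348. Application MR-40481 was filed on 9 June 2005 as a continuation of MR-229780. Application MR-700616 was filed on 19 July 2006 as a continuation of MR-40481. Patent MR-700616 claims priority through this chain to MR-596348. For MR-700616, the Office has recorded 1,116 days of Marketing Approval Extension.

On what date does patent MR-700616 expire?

Earliest priority filing: 26 March 2002.
Base term: 26 March 2002 + 17 years → 26 March 2019.
Marketing Approval Extension: 1116 days claimed exceeds the 800-day cap, so +800 days → 3 June 2021.

June 3, 2021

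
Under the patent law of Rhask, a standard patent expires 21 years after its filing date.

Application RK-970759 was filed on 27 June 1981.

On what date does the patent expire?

Filing date + 21 years → 27 June 2002.

2002-06-27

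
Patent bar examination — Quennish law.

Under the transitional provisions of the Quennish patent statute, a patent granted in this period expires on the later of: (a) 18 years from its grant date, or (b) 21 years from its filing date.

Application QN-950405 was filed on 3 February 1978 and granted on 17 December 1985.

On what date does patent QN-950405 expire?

2003-12-17

(a) grant + 18 years → 17 December 2003.
(b) filing + 21 years → 3 February 1999.
Later of the two: 17 December 2003.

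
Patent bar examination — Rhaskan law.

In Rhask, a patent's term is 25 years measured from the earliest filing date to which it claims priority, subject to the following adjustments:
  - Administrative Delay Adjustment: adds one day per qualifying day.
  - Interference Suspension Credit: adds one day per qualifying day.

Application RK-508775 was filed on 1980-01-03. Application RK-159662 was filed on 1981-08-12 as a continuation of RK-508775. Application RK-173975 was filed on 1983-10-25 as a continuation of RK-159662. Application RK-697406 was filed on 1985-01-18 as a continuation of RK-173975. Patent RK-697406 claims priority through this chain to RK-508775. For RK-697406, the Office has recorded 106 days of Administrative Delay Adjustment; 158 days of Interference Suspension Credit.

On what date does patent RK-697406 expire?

2005-09-24

Earliest priority filing: 3 January 1980.
Base term: 3 January 1980 + 25 years → 3 January 2005.
Administrative Delay Adjustment: +106 days → 19 April 2005.
Interference Suspension Credit: +158 days → 24 September 2005.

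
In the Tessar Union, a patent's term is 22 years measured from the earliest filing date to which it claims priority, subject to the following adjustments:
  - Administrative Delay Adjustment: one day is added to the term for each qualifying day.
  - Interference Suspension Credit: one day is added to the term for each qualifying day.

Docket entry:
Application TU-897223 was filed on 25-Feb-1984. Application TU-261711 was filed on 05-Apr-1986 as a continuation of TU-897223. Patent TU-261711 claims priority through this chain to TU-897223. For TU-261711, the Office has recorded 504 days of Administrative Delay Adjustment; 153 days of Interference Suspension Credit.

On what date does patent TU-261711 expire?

Earliest priority filing: 25 February 1984.
Base term: 25 February 1984 + 22 years → 25 February 2006.
Administrative Delay Adjustment: +504 days → 14 July 2007.
Interference Suspension Credit: +153 days → 14 December 2007.

December 14, 2007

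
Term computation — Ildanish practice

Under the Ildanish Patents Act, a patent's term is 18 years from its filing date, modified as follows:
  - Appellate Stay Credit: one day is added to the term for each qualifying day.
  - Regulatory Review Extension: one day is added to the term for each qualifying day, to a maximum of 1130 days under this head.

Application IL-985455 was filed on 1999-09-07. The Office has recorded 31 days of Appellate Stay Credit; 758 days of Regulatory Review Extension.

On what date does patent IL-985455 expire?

2019-11-05

Base term: filing date + 18 years → 7 September 2017.
Appellate Stay Credit: +31 days → 8 October 2017.
Regulatory Review Extension: 758 days (within the 1130-day cap) → +758 days → 5 November 2019.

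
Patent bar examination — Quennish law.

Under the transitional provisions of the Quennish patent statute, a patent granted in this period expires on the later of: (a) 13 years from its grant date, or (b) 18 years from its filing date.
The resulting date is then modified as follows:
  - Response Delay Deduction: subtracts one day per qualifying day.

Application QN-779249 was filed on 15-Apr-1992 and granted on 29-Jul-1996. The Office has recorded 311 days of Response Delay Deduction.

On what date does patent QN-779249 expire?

2009-06-08

(a) grant + 13 years → 29 July 2009.
(b) filing + 18 years → 15 April 2010.
Later of the two: 15 April 2010.
Response Delay Deduction: −311 days → 8 June 2009.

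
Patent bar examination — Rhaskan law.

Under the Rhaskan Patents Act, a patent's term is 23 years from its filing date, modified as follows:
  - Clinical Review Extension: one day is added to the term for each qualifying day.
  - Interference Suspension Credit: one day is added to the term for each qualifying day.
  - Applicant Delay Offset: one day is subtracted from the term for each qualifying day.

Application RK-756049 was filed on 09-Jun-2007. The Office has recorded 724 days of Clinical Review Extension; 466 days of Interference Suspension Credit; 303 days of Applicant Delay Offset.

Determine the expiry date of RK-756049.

Base term: filing date + 23 years → 9 June 2030.
Clinical Review Extension: +724 days → 2 June 2032.
Interference Suspension Credit: +466 days → 11 September 2033.
Applicant Delay Offset: −303 days → 12 November 2032.

2032-11-12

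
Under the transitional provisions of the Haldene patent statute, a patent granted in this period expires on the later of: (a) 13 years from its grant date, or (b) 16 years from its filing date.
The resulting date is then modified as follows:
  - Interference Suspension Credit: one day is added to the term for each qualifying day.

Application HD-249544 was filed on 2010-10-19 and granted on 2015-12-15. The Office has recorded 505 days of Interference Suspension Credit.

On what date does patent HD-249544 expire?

May 4, 2030

(a) grant + 13 years → 15 December 2028.
(b) filing + 16 years → 19 October 2026.
Later of the two: 15 December 2028.
Interference Suspension Credit: +505 days → 4 May 2030.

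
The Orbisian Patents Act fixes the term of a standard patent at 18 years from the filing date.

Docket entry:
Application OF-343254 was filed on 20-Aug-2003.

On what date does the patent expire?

Filing date + 18 years → 20 August 2021.

August 20, 2021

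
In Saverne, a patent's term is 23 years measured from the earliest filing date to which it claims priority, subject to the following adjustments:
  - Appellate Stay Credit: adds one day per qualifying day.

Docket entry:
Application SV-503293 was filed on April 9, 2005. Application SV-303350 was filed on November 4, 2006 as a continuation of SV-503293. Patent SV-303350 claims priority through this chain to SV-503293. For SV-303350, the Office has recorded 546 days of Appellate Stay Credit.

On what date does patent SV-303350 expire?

Earliest priority filing: 9 April 2005.
Base term: 9 April 2005 + 23 years → 9 April 2028.
Appellate Stay Credit: +546 days → 7 October 2029.

2029-10-07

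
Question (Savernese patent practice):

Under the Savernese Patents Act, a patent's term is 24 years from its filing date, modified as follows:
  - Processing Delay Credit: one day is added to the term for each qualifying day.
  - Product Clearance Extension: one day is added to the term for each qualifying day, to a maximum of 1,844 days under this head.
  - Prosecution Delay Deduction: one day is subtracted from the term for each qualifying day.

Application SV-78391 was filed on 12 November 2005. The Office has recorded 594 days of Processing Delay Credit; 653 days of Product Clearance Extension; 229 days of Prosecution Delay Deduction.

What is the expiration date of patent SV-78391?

Base term: filing date + 24 years → 12 November 2029.
Processing Delay Credit: +594 days → 29 June 2031.
Product Clearance Extension: 653 days (within the 1844-day cap) → +653 days → 12 April 2033.
Prosecution Delay Deduction: −229 days → 26 August 2032.

August 26, 2032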